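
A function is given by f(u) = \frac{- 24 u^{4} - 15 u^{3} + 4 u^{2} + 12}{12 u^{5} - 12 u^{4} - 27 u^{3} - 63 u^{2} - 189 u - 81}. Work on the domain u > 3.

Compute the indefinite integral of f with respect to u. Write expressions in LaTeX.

The denominator factors as 3 \left(u - 3\right) \left(2 u + 1\right) \left(2 u + 3\right) \left(u^{2} + 3\right); partial fractions split f into directly integrable pieces: - \frac{37 u + 27}{52 \left(u^{2} + 3\right)} - \frac{19}{54 \left(2 u + 3\right)} - \frac{107}{546 \left(2 u + 1\right)} - \frac{767}{756 \left(u - 3\right)}.
Check: d/du[- \frac{19942 \log{\left(u - 3 \right)} + 1926 \log{\left(u + \frac{1}{2} \right)} + 3458 \log{\left(u + \frac{3}{2} \right)} + 6993 \log{\left(u^{2} + 3 \right)} + 3402 \sqrt{3} \operatorname{atan}{\left(\frac{\sqrt{3} u}{3} \right)}}{19656}] = \frac{- 24 u^{4} - 15 u^{3} + 4 u^{2} + 12}{12 u^{5} - 12 u^{4} - 27 u^{3} - 63 u^{2} - 189 u - 81} = f(u).

F(u) = - \frac{19942 \log{\left(u - 3 \right)} + 1926 \log{\left(u + \frac{1}{2} \right)} + 3458 \log{\left(u + \frac{3}{2} \right)} + 6993 \log{\left(u^{2} + 3 \right)} + 3402 \sqrt{3} \operatorname{atan}{\left(\frac{\sqrt{3} u}{3} \right)}}{19656} + C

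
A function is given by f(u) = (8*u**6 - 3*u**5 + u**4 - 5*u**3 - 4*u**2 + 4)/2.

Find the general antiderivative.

Since d/du undoes antidifferentiation here, F'(u) = f(u) is required of F(u).
Check: d/du[4*u**7/7 - u**6/4 + u**5/10 - 5*u**4/8 - 2*u**3/3 + 2*u] = 4*u**6 - 3*u**5/2 + u**4/2 - 5*u**3/2 - 2*u**2 + 2, which equals f(u).

F(u) = 4*u**7/7 - u**6/4 + u**5/10 - 5*u**4/8 - 2*u**3/3 + 2*u + C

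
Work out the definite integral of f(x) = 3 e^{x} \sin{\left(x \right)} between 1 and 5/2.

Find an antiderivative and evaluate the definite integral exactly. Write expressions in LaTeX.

An antiderivative F(x) passes only if d/dx[F] lands on f(x) exactly.
F(x) = \frac{3 e^{x} \sin{\left(x \right)}}{2} - \frac{3 e^{x} \cos{\left(x \right)}}{2} is an antiderivative of f.
Check: d/dx[\frac{3 e^{x} \sin{\left(x \right)}}{2} - \frac{3 e^{x} \cos{\left(x \right)}}{2}] = 3 e^{x} \sin{\left(x \right)} = f(x).
F(5/2) = \frac{3 e^{\frac{5}{2}} \sin{\left(\frac{5}{2} \right)}}{2} - \frac{3 e^{\frac{5}{2}} \cos{\left(\frac{5}{2} \right)}}{2}; F(1) = - \frac{3 e \cos{\left(1 \right)}}{2} + \frac{3 e \sin{\left(1 \right)}}{2}.
Integral = F(5/2) - F(1) = - \frac{3 e \sin{\left(1 \right)}}{2} + \frac{3 e \cos{\left(1 \right)}}{2} + \frac{3 e^{\frac{5}{2}} \sin{\left(\frac{5}{2} \right)}}{2} - \frac{3 e^{\frac{5}{2}} \cos{\left(\frac{5}{2} \right)}}{2}.

Antiderivative: F(x) = \frac{3 e^{x} \sin{\left(x \right)}}{2} - \frac{3 e^{x} \cos{\left(x \right)}}{2}; value = - \frac{3 e \sin{\left(1 \right)}}{2} + \frac{3 e \cos{\left(1 \right)}}{2} + \frac{3 e^{\frac{5}{2}} \sin{\left(\frac{5}{2} \right)}}{2} - \frac{3 e^{\frac{5}{2}} \cos{\left(\frac{5}{2} \right)}}{2}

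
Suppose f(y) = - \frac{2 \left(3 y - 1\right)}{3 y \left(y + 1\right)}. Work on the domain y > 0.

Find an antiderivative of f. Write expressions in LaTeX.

An antiderivative is F(y) = \frac{2 \left(\log{\left(y \right)} - 4 \log{\left(y + 1 \right)}\right)}{3}.

Factor the denominator (3 y \left(y + 1\right)) and decompose: f = - \frac{8}{3 \left(y + 1\right)} + \frac{2}{3 y}; each piece integrates to a log, atan, or power term.
Check: d/dy[\frac{2 \left(\log{\left(y \right)} - 4 \log{\left(y + 1 \right)}\right)}{3}] = \frac{2 - 6 y}{3 y^{2} + 3 y}, which equals f(y).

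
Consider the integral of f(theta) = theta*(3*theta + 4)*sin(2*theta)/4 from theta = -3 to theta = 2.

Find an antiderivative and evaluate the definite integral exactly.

Recover f(theta) by differentiating a candidate F(theta); any mismatch rules it out.
F(theta) = -3*theta**2*cos(2*theta)/8 + 3*theta*sin(2*theta)/8 - theta*cos(2*theta)/2 + sin(2*theta)/4 + 3*cos(2*theta)/16 is an antiderivative of f.
Check: d/dtheta[-3*theta**2*cos(2*theta)/8 + 3*theta*sin(2*theta)/8 - theta*cos(2*theta)/2 + sin(2*theta)/4 + 3*cos(2*theta)/16] = 3*theta**2*sin(2*theta)/4 + theta*sin(2*theta), which equals f(theta).
F(2) = sin(4) - 37*cos(4)/16; F(-3) = -27*cos(6)/16 + 7*sin(6)/8.
Integral = F(2) - F(-3) = sin(4) - 7*sin(6)/8 - 37*cos(4)/16 + 27*cos(6)/16.

Antiderivative: F(theta) = -3*theta**2*cos(2*theta)/8 + 3*theta*sin(2*theta)/8 - theta*cos(2*theta)/2 + sin(2*theta)/4 + 3*cos(2*theta)/16; value = sin(4) - 7*sin(6)/8 - 37*cos(4)/16 + 27*cos(6)/16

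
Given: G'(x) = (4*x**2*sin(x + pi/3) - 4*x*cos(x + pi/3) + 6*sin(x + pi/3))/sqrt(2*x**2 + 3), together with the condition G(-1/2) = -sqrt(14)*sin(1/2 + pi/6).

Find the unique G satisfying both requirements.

G(x) = -2*sqrt(2*x**2 + 3)*cos(x + pi/3)

Recognize the product-rule pattern: G'(x) = u'v + uv' with u = -2*sqrt(2*x**2 + 3), v = cos(x + pi/3), so integration by parts undoes it.
A general antiderivative is -2*sqrt(2*x**2 + 3)*cos(x + pi/3) + C.
The condition gives C = -sqrt(14)*sin(1/2 + pi/6) - (-sqrt(14)*sin(1/2 + pi/6)) = 0.
So G(x) = -2*sqrt(2*x**2 + 3)*cos(x + pi/3).
Check: d/dx[-2*sqrt(2*x**2 + 3)*cos(x + pi/3)] = (4*x**2*sin(x + pi/3) - 4*x*cos(x + pi/3) + 6*sin(x + pi/3))/sqrt(2*x**2 + 3) = G'(x).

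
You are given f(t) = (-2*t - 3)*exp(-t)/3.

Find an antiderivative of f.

An antiderivative is F(t) = (2*t + 5)*exp(-t)/3.

Recognize the product-rule pattern: f = u'v + uv' with u = 2*t/3 + 5/3, v = exp(-t), so integration by parts undoes it.
Check: d/dt[(2*t + 5)*exp(-t)/3] = (-2*t - 3)*exp(-t)/3 = f(t).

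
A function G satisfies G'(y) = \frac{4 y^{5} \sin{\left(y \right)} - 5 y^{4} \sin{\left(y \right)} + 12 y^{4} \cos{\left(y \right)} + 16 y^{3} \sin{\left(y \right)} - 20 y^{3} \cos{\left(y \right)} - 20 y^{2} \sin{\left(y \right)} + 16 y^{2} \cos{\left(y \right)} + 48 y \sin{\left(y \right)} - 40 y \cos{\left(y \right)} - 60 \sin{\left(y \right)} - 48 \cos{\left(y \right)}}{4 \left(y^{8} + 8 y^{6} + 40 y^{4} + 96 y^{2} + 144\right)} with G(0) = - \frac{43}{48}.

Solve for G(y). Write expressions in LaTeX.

G(y) = - \frac{4 y^{4} + 16 y^{2} + 4 y \cos{\left(y \right)} - 5 \cos{\left(y \right)} + 48}{4 \left(y^{4} + 4 y^{2} + 12\right)}

For G(y) to be correct, d/dy[G] must agree with the stated G'(y) identically.
A general antiderivative is \frac{\left(\frac{5}{4} - y\right) \cos{\left(y \right)}}{2 \left(\frac{y^{4}}{2} + 2 y^{2} + 6\right)} + C.
The condition gives C = - \frac{43}{48} - (\frac{5}{48}) = -1.
So G(y) = - \frac{4 y^{4} + 16 y^{2} + 4 y \cos{\left(y \right)} - 5 \cos{\left(y \right)} + 48}{4 \left(y^{4} + 4 y^{2} + 12\right)}.
Check: d/dy[- \frac{4 y^{4} + 16 y^{2} + 4 y \cos{\left(y \right)} - 5 \cos{\left(y \right)} + 48}{4 \left(y^{4} + 4 y^{2} + 12\right)}] = \frac{4 y^{5} \sin{\left(y \right)} - 5 y^{4} \sin{\left(y \right)} + 12 y^{4} \cos{\left(y \right)} + 16 y^{3} \sin{\left(y \right)} - 20 y^{3} \cos{\left(y \right)} - 20 y^{2} \sin{\left(y \right)} + 16 y^{2} \cos{\left(y \right)} + 48 y \sin{\left(y \right)} - 40 y \cos{\left(y \right)} - 60 \sin{\left(y \right)} - 48 \cos{\left(y \right)}}{4 y^{8} + 32 y^{6} + 160 y^{4} + 384 y^{2} + 576}, which equals G'(y).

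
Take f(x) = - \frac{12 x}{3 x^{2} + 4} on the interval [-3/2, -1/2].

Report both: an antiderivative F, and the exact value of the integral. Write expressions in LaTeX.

Antiderivative: F(x) = - 2 \log{\left(\frac{x^{2}}{2} + \frac{2}{3} \right)}; value = - 2 \log{\left(\frac{19}{24} \right)} + 2 \log{\left(\frac{43}{24} \right)}

f matches the chain-rule pattern g'(h)*h' with inner function h(x) = \frac{x^{2}}{2} + \frac{2}{3}; substituting u = h(x) collapses the integral.
F(x) = - 2 \log{\left(\frac{x^{2}}{2} + \frac{2}{3} \right)} is an antiderivative of f.
Check: d/dx[- 2 \log{\left(\frac{x^{2}}{2} + \frac{2}{3} \right)}] = - \frac{12 x}{3 x^{2} + 4} = f(x).
F(-1/2) = - 2 \log{\left(\frac{19}{24} \right)}; F(-3/2) = - 2 \log{\left(\frac{43}{24} \right)}.
Integral = F(-1/2) - F(-3/2) = - 2 \log{\left(\frac{19}{24} \right)} + 2 \log{\left(\frac{43}{24} \right)}.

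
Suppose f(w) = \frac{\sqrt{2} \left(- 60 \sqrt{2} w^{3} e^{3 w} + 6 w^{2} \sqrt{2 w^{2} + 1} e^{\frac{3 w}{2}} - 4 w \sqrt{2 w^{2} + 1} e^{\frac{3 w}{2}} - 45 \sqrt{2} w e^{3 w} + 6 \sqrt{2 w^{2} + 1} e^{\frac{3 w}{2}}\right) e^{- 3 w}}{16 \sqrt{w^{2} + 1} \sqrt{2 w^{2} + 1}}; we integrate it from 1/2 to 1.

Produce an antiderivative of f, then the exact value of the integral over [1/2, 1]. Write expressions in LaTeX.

f has the shape u'v + uv' for u = \frac{3 \sqrt{2 w^{2} + 2}}{4} and v = - \frac{5 \sqrt{w^{2} + \frac{1}{2}}}{2} - \frac{e^{- \frac{3 w}{2}}}{3} — it is the derivative of the product u*v.
F(w) = \frac{\sqrt{2} \left(- 15 \sqrt{2} \sqrt{w^{2} + 1} \sqrt{2 w^{2} + 1} e^{\frac{3 w}{2}} - 4 \sqrt{w^{2} + 1}\right) e^{- \frac{3 w}{2}}}{16} is an antiderivative of f.
Check: d/dw[\frac{\sqrt{2} \left(- 15 \sqrt{2} \sqrt{w^{2} + 1} \sqrt{2 w^{2} + 1} e^{\frac{3 w}{2}} - 4 \sqrt{w^{2} + 1}\right) e^{- \frac{3 w}{2}}}{16}] = \frac{\left(- 60 w^{3} e^{\frac{3 w}{2}} + 3 \sqrt{2} w^{2} \sqrt{2 w^{2} + 1} - 2 \sqrt{2} w \sqrt{2 w^{2} + 1} - 45 w e^{\frac{3 w}{2}} + 3 \sqrt{2} \sqrt{2 w^{2} + 1}\right) e^{- \frac{3 w}{2}}}{8 \sqrt{w^{2} + 1} \sqrt{2 w^{2} + 1}}, which equals f(w).
F(1) = - \frac{15 \sqrt{6}}{8} - \frac{1}{2 e^{\frac{3}{2}}}; F(1/2) = - \frac{15 \sqrt{30}}{32} - \frac{\sqrt{10}}{8 e^{\frac{3}{4}}}.
Integral = F(1) - F(1/2) = - \frac{15 \sqrt{6}}{8} - \frac{1}{2 e^{\frac{3}{2}}} + \frac{\sqrt{10}}{8 e^{\frac{3}{4}}} + \frac{15 \sqrt{30}}{32}.

Antiderivative: F(w) = \frac{\sqrt{2} \left(- 15 \sqrt{2} \sqrt{w^{2} + 1} \sqrt{2 w^{2} + 1} e^{\frac{3 w}{2}} - 4 \sqrt{w^{2} + 1}\right) e^{- \frac{3 w}{2}}}{16}; value = - \frac{15 \sqrt{6}}{8} - \frac{1}{2 e^{\frac{3}{2}}} + \frac{\sqrt{10}}{8 e^{\frac{3}{4}}} + \frac{15 \sqrt{30}}{32}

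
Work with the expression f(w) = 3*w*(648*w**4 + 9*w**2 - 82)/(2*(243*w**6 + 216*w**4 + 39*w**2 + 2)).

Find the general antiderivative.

F(w) = (72*w**2*log(w**2 + 2/3) + 8*log(w**2 + 2/3) + 15)/(4*(9*w**2 + 1)) + C

Check any antiderivative F(w) by computing F'(w) and comparing it with f(w).
Check: d/dw[(72*w**2*log(w**2 + 2/3) + 8*log(w**2 + 2/3) + 15)/(4*(9*w**2 + 1))] = (1944*w**5 + 27*w**3 - 246*w)/(486*w**6 + 432*w**4 + 78*w**2 + 4), which equals f(w).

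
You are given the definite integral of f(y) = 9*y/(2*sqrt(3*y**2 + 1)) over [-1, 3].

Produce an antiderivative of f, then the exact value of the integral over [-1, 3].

The substitution u = 3*y**2 + 1 works: f is exactly (dF/du)*(du/dy) for that inner function.
F(y) = 3*sqrt(3*y**2 + 1)/2 is an antiderivative of f.
Check: d/dy[3*sqrt(3*y**2 + 1)/2] = 9*y/(2*sqrt(3*y**2 + 1)) = f(y).
F(3) = 3*sqrt(7); F(-1) = 3.
Integral = F(3) - F(-1) = -3 + 3*sqrt(7).

Antiderivative: F(y) = 3*sqrt(3*y**2 + 1)/2; value = -3 + 3*sqrt(7)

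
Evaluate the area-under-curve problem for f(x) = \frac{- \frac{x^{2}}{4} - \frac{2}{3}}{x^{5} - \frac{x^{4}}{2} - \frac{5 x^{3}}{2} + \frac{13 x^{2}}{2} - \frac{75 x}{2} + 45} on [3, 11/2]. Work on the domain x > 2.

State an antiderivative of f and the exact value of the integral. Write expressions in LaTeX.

Antiderivative: F(x) = \frac{- 2320 \log{\left(x - 2 \right)} + 2360 \log{\left(x - \frac{3}{2} \right)} - 290 \log{\left(x + 3 \right)} + 125 \log{\left(x^{2} + 5 \right)} + 46 \sqrt{5} \operatorname{atan}{\left(\frac{\sqrt{5} x}{5} \right)}}{31320}; value = - \frac{2 \log{\left(\frac{7}{2} \right)}}{27} - \frac{59 \log{\left(\frac{3}{2} \right)}}{783} - \frac{\log{\left(\frac{17}{2} \right)}}{108} - \frac{25 \log{\left(14 \right)}}{6264} - \frac{23 \sqrt{5} \operatorname{atan}{\left(\frac{3 \sqrt{5}}{5} \right)}}{15660} + \frac{23 \sqrt{5} \operatorname{atan}{\left(\frac{11 \sqrt{5}}{10} \right)}}{15660} + \frac{25 \log{\left(\frac{141}{4} \right)}}{6264} + \frac{\log{\left(6 \right)}}{108} + \frac{59 \log{\left(4 \right)}}{783}

Factor the denominator (6 \left(x - 2\right) \left(x + 3\right) \left(2 x - 3\right) \left(x^{2} + 5\right)) and decompose: f = \frac{25 x + 23}{3132 \left(x^{2} + 5\right)} + \frac{118}{783 \left(2 x - 3\right)} - \frac{1}{108 \left(x + 3\right)} - \frac{2}{27 \left(x - 2\right)}; each piece integrates to a log, atan, or power term.
F(x) = \frac{- 2320 \log{\left(x - 2 \right)} + 2360 \log{\left(x - \frac{3}{2} \right)} - 290 \log{\left(x + 3 \right)} + 125 \log{\left(x^{2} + 5 \right)} + 46 \sqrt{5} \operatorname{atan}{\left(\frac{\sqrt{5} x}{5} \right)}}{31320} is an antiderivative of f.
Check: d/dx[\frac{- 2320 \log{\left(x - 2 \right)} + 2360 \log{\left(x - \frac{3}{2} \right)} - 290 \log{\left(x + 3 \right)} + 125 \log{\left(x^{2} + 5 \right)} + 46 \sqrt{5} \operatorname{atan}{\left(\frac{\sqrt{5} x}{5} \right)}}{31320}] = \frac{- 3 x^{2} - 8}{12 x^{5} - 6 x^{4} - 30 x^{3} + 78 x^{2} - 450 x + 540}, which equals f(x).
F(11/2) = - \frac{2 \log{\left(\frac{7}{2} \right)}}{27} - \frac{\log{\left(\frac{17}{2} \right)}}{108} + \frac{23 \sqrt{5} \operatorname{atan}{\left(\frac{11 \sqrt{5}}{10} \right)}}{15660} + \frac{25 \log{\left(\frac{141}{4} \right)}}{6264} + \frac{59 \log{\left(4 \right)}}{783}; F(3) = - \frac{\log{\left(6 \right)}}{108} + \frac{23 \sqrt{5} \operatorname{atan}{\left(\frac{3 \sqrt{5}}{5} \right)}}{15660} + \frac{25 \log{\left(14 \right)}}{6264} + \frac{59 \log{\left(\frac{3}{2} \right)}}{783}.
Integral = F(11/2) - F(3) = - \frac{2 \log{\left(\frac{7}{2} \right)}}{27} - \frac{59 \log{\left(\frac{3}{2} \right)}}{783} - \frac{\log{\left(\frac{17}{2} \right)}}{108} - \frac{25 \log{\left(14 \right)}}{6264} - \frac{23 \sqrt{5} \operatorname{atan}{\left(\frac{3 \sqrt{5}}{5} \right)}}{15660} + \frac{23 \sqrt{5} \operatorname{atan}{\left(\frac{11 \sqrt{5}}{10} \right)}}{15660} + \frac{25 \log{\left(\frac{141}{4} \right)}}{6264} + \frac{\log{\left(6 \right)}}{108} + \frac{59 \log{\left(4 \right)}}{783}.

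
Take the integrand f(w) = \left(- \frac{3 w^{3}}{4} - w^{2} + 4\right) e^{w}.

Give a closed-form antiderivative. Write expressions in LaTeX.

An antiderivative is F(w) = - \frac{3 w^{3} e^{w}}{4} + \frac{5 w^{2} e^{w}}{4} - \frac{5 w e^{w}}{2} + \frac{13 e^{w}}{2}.

f has the shape u'v + uv' for u = - \frac{3 w^{3}}{4} + \frac{5 w^{2}}{4} - \frac{5 w}{2} + \frac{13}{2} and v = e^{w} — it is the derivative of the product u*v.
Check: d/dw[- \frac{3 w^{3} e^{w}}{4} + \frac{5 w^{2} e^{w}}{4} - \frac{5 w e^{w}}{2} + \frac{13 e^{w}}{2}] = - \frac{3 w^{3} e^{w}}{4} - w^{2} e^{w} + 4 e^{w}, which equals f(w).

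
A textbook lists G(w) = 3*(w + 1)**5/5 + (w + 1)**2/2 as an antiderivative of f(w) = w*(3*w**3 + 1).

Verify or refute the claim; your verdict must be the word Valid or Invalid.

d/dw[G] = 3*w**4 + 12*w**3 + 18*w**2 + 13*w + 4
d/dw[G] - f(w) = 12*w**3 + 18*w**2 + 12*w + 4 != 0.

Invalid: d/dw[G] - f = 12*w**3 + 18*w**2 + 12*w + 4, which is not 0.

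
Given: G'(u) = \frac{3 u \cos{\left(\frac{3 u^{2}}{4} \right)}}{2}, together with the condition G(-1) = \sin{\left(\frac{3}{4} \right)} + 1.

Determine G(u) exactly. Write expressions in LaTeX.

The substitution w = \frac{3 u^{2}}{4} works: G'(u) is exactly (dG/dw)*(dw/du) for that inner function.
A general antiderivative is \sin{\left(\frac{3 u^{2}}{4} \right)} + C.
The condition gives C = \sin{\left(\frac{3}{4} \right)} + 1 - (\sin{\left(\frac{3}{4} \right)}) = 1.
So G(u) = \sin{\left(\frac{3 u^{2}}{4} \right)} + 1.
Check: d/du[\sin{\left(\frac{3 u^{2}}{4} \right)} + 1] = \frac{3 u \cos{\left(\frac{3 u^{2}}{4} \right)}}{2} = G'(u).

G(u) = \sin{\left(\frac{3 u^{2}}{4} \right)} + 1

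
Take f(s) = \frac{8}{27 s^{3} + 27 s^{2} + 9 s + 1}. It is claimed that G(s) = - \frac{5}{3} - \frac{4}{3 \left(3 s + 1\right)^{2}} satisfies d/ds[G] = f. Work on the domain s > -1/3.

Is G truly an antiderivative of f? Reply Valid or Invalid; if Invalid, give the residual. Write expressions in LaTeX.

Valid. The derivative of G reproduces f.

d/ds[G] = \frac{8}{27 s^{3} + 27 s^{2} + 9 s + 1}
This equals f(s) exactly, so the claim holds.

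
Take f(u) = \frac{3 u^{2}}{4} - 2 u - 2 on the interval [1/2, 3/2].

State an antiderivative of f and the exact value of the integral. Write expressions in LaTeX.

Antiderivative: F(u) = \frac{u^{3} - 4 u^{2} - 8 u + 1}{4}; value = - \frac{51}{16}

Integrate term by term and add the pieces.
F(u) = \frac{u^{3} - 4 u^{2} - 8 u + 1}{4} is an antiderivative of f.
Check: d/du[\frac{u^{3} - 4 u^{2} - 8 u + 1}{4}] = \frac{3 u^{2}}{4} - 2 u - 2 = f(u).
F(3/2) = - \frac{133}{32}; F(1/2) = - \frac{31}{32}.
Integral = F(3/2) - F(1/2) = - \frac{51}{16}.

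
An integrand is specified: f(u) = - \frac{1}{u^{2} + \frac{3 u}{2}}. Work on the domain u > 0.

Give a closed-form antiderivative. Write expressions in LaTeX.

An antiderivative is F(u) = - \frac{2 \log{\left(u \right)}}{3} + \frac{2 \log{\left(u + \frac{3}{2} \right)}}{3}.

The denominator factors as u \left(2 u + 3\right); partial fractions split f into directly integrable pieces: \frac{4}{3 \left(2 u + 3\right)} - \frac{2}{3 u}.
Check: d/du[- \frac{2 \log{\left(u \right)}}{3} + \frac{2 \log{\left(u + \frac{3}{2} \right)}}{3}] = - \frac{2}{2 u^{2} + 3 u}, which equals f(u).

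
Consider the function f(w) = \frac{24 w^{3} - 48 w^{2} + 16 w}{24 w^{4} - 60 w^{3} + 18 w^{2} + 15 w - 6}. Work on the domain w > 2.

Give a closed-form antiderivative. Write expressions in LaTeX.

An antiderivative is F(w) = \frac{128 \left(2 w - 1\right) \log{\left(w - 2 \right)} + 205 \left(2 w - 1\right) \log{\left(w - \frac{1}{2} \right)} + 207 \left(2 w - 1\right) \log{\left(w + \frac{1}{2} \right)} - 30}{540 \left(2 w - 1\right)}.

Factor the denominator (3 \left(w - 2\right) \left(2 w - 1\right)^{2} \left(2 w + 1\right)) and decompose: f = \frac{23}{30 \left(2 w + 1\right)} + \frac{41}{54 \left(2 w - 1\right)} + \frac{1}{9 \left(2 w - 1\right)^{2}} + \frac{32}{135 \left(w - 2\right)}; each piece integrates to a log, atan, or power term.
Check: d/dw[\frac{128 \left(2 w - 1\right) \log{\left(w - 2 \right)} + 205 \left(2 w - 1\right) \log{\left(w - \frac{1}{2} \right)} + 207 \left(2 w - 1\right) \log{\left(w + \frac{1}{2} \right)} - 30}{540 \left(2 w - 1\right)}] = \frac{24 w^{3} - 48 w^{2} + 16 w}{24 w^{4} - 60 w^{3} + 18 w^{2} + 15 w - 6} = f(w).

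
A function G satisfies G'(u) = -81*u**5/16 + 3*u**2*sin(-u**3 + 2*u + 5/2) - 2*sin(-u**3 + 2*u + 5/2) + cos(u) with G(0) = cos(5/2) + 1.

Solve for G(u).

G(u) = (-27*u**6 + 32*sin(u) + 32*cos(-u**3 + 2*u + 5/2) + 32)/32

The integrand splits into summands that can be handled one at a time.
A general antiderivative is -27*u**6/32 + sin(u) + cos(-u**3 + 2*u + 5/2) + C.
The condition gives C = cos(5/2) + 1 - (cos(5/2)) = 1.
So G(u) = (-27*u**6 + 32*sin(u) + 32*cos(-u**3 + 2*u + 5/2) + 32)/32.
Check: d/du[(-27*u**6 + 32*sin(u) + 32*cos(-u**3 + 2*u + 5/2) + 32)/32] = -81*u**5/16 + 3*u**2*sin(-u**3 + 2*u + 5/2) - 2*sin(-u**3 + 2*u + 5/2) + cos(u) = G'(u).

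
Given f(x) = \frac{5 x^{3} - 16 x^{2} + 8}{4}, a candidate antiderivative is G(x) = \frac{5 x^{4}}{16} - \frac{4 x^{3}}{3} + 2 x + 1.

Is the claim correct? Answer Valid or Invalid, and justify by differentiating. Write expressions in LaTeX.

d/dx[G] = \frac{5 x^{3}}{4} - 4 x^{2} + 2
This equals f(x) exactly, so the claim holds.

Valid - the claim checks out under differentiation.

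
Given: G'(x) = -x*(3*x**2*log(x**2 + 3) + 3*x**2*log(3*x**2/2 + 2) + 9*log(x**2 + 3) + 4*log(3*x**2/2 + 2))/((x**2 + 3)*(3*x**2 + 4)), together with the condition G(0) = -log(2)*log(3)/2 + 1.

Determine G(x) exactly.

Recognize the product-rule pattern: G'(x) = u'v + uv' with u = -log(3*x**2/2 + 2)/2, v = log(x**2 + 3), so integration by parts undoes it.
A general antiderivative is -log(x**2 + 3)*log(3*x**2/2 + 2)/2 + C.
The condition gives C = -log(2)*log(3)/2 + 1 - (-log(2)*log(3)/2) = 1.
So G(x) = -log(x**2 + 3)*log(3*x**2/2 + 2)/2 + 1.
Check: d/dx[-log(x**2 + 3)*log(3*x**2/2 + 2)/2 + 1] = (-3*x**3*log(x**2 + 3) - 3*x**3*log(3*x**2/2 + 2) - 9*x*log(x**2 + 3) - 4*x*log(3*x**2/2 + 2))/(3*x**4 + 13*x**2 + 12), which equals G'(x).

G(x) = -log(x**2 + 3)*log(3*x**2/2 + 2)/2 + 1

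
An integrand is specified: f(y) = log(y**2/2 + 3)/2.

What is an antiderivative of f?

Whatever form F(y) takes, F'(y) = f(y) is non-negotiable.
Check: d/dy[(y*log(y**2/2 + 3) - 2*y + 2*sqrt(6)*atan(sqrt(6)*y/6))/2] = log(y**2/2 + 3)/2 = f(y).

An antiderivative is F(y) = (y*log(y**2/2 + 3) - 2*y + 2*sqrt(6)*atan(sqrt(6)*y/6))/2.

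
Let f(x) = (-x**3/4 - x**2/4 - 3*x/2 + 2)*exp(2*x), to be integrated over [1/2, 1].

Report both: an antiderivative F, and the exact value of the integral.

Antiderivative: F(x) = (-4*x**3 + 2*x**2 - 26*x + 45)*exp(2*x)/32; value = -exp(1) + 17*exp(2)/32

f has the shape u'v + uv' for u = -x**3/8 + x**2/16 - 13*x/16 + 45/32 and v = exp(2*x) — it is the derivative of the product u*v.
F(x) = (-4*x**3 + 2*x**2 - 26*x + 45)*exp(2*x)/32 is an antiderivative of f.
Check: d/dx[(-4*x**3 + 2*x**2 - 26*x + 45)*exp(2*x)/32] = -x**3*exp(2*x)/4 - x**2*exp(2*x)/4 - 3*x*exp(2*x)/2 + 2*exp(2*x), which equals f(x).
F(1) = 17*exp(2)/32; F(1/2) = exp(1).
Integral = F(1) - F(1/2) = -exp(1) + 17*exp(2)/32.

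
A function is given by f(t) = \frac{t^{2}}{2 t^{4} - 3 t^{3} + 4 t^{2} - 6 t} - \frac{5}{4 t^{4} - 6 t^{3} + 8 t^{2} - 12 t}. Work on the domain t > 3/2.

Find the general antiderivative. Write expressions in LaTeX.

Factor the denominator (2 t \left(2 t - 3\right) \left(t^{2} + 2\right)) and decompose: f = - \frac{9 \left(3 t - 4\right)}{68 \left(t^{2} + 2\right)} - \frac{2}{51 \left(2 t - 3\right)} + \frac{5}{12 t}; each piece integrates to a log, atan, or power term.
Check: d/dt[\frac{5 \log{\left(t \right)}}{12} - \frac{\log{\left(t - \frac{3}{2} \right)}}{51} - \frac{27 \log{\left(t^{2} + 2 \right)}}{136} + \frac{9 \sqrt{2} \operatorname{atan}{\left(\frac{\sqrt{2} t}{2} \right)}}{34}] = \frac{2 t^{2} - 5}{4 t^{4} - 6 t^{3} + 8 t^{2} - 12 t}, which equals f(t).

F(t) = \frac{5 \log{\left(t \right)}}{12} - \frac{\log{\left(t - \frac{3}{2} \right)}}{51} - \frac{27 \log{\left(t^{2} + 2 \right)}}{136} + \frac{9 \sqrt{2} \operatorname{atan}{\left(\frac{\sqrt{2} t}{2} \right)}}{34} + C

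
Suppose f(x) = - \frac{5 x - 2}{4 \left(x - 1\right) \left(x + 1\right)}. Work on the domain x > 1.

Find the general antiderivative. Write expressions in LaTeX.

F(x) = - \frac{3 \log{\left(x - 1 \right)}}{8} - \frac{7 \log{\left(x + 1 \right)}}{8} + C

The denominator factors as 4 \left(x - 1\right) \left(x + 1\right); partial fractions split f into directly integrable pieces: - \frac{7}{8 \left(x + 1\right)} - \frac{3}{8 \left(x - 1\right)}.
Check: d/dx[- \frac{3 \log{\left(x - 1 \right)}}{8} - \frac{7 \log{\left(x + 1 \right)}}{8}] = \frac{2 - 5 x}{4 x^{2} - 4}, which equals f(x).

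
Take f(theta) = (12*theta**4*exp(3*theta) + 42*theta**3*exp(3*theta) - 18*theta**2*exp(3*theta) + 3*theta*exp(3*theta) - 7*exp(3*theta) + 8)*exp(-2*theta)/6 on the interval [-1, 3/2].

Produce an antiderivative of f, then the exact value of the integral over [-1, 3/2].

Recognize the product-rule pattern: f = u'v + uv' with u = 2*theta**4 - theta**3 + theta/2 - 5/3 - 2*exp(-3*theta)/3, v = exp(theta), so integration by parts undoes it.
F(theta) = (12*theta**4*exp(3*theta) - 6*theta**3*exp(3*theta) + 3*theta*exp(3*theta) - 10*exp(3*theta) - 4)*exp(-2*theta)/6 is an antiderivative of f.
Check: d/dtheta[(12*theta**4*exp(3*theta) - 6*theta**3*exp(3*theta) + 3*theta*exp(3*theta) - 10*exp(3*theta) - 4)*exp(-2*theta)/6] = (12*theta**4*exp(3*theta) + 42*theta**3*exp(3*theta) - 18*theta**2*exp(3*theta) + 3*theta*exp(3*theta) - 7*exp(3*theta) + 8)*exp(-2*theta)/6 = f(theta).
F(3/2) = -2*exp(-3)/3 + 35*exp(3/2)/6; F(-1) = -2*exp(2)/3 + 5*exp(-1)/6.
Integral = F(3/2) - F(-1) = -5*exp(-1)/6 - 2*exp(-3)/3 + 2*exp(2)/3 + 35*exp(3/2)/6.

Antiderivative: F(theta) = (12*theta**4*exp(3*theta) - 6*theta**3*exp(3*theta) + 3*theta*exp(3*theta) - 10*exp(3*theta) - 4)*exp(-2*theta)/6; value = -5*exp(-1)/6 - 2*exp(-3)/3 + 2*exp(2)/3 + 35*exp(3/2)/6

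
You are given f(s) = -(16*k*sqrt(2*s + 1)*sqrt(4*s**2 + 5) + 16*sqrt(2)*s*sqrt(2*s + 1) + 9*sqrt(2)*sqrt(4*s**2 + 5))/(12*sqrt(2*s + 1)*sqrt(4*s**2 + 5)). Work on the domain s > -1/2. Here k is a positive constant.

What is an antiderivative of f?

An antiderivative F(s) passes only if d/ds[F] lands on f(s) exactly.
Check: d/ds[-4*k*s/3 - 3*sqrt(s + 1/2)/2 - 2*sqrt(2*s**2 + 5/2)/3] = (-16*k*sqrt(2*s + 1)*sqrt(4*s**2 + 5) - 16*sqrt(2)*s*sqrt(2*s + 1) - 9*sqrt(2)*sqrt(4*s**2 + 5))/(12*sqrt(2*s + 1)*sqrt(4*s**2 + 5)), which equals f(s).

An antiderivative is F(s) = -4*k*s/3 - 3*sqrt(s + 1/2)/2 - 2*sqrt(2*s**2 + 5/2)/3.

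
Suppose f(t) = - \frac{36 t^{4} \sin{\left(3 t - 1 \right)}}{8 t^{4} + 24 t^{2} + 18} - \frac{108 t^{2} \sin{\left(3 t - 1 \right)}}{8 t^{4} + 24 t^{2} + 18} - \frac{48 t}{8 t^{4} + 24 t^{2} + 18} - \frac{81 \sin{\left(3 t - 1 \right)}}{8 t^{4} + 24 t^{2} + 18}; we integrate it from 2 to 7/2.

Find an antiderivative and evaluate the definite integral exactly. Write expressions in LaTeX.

The integrand splits into summands that can be handled one at a time.
F(t) = \frac{3 \left(2 t^{2} \cos{\left(3 t - 1 \right)} + 3 \cos{\left(3 t - 1 \right)} + 4\right)}{2 \left(2 t^{2} + 3\right)} is an antiderivative of f.
Check: d/dt[\frac{3 \left(2 t^{2} \cos{\left(3 t - 1 \right)} + 3 \cos{\left(3 t - 1 \right)} + 4\right)}{2 \left(2 t^{2} + 3\right)}] = \frac{- 36 t^{4} \sin{\left(3 t - 1 \right)} - 108 t^{2} \sin{\left(3 t - 1 \right)} - 48 t - 81 \sin{\left(3 t - 1 \right)}}{8 t^{4} + 24 t^{2} + 18}, which equals f(t).
F(7/2) = \frac{3 \cos{\left(\frac{19}{2} \right)}}{2} + \frac{12}{55}; F(2) = \frac{3 \cos{\left(5 \right)}}{2} + \frac{6}{11}.
Integral = F(7/2) - F(2) = \frac{3 \cos{\left(\frac{19}{2} \right)}}{2} - \frac{3 \cos{\left(5 \right)}}{2} - \frac{18}{55}.

Antiderivative: F(t) = \frac{3 \left(2 t^{2} \cos{\left(3 t - 1 \right)} + 3 \cos{\left(3 t - 1 \right)} + 4\right)}{2 \left(2 t^{2} + 3\right)}; value = \frac{3 \cos{\left(\frac{19}{2} \right)}}{2} - \frac{3 \cos{\left(5 \right)}}{2} - \frac{18}{55}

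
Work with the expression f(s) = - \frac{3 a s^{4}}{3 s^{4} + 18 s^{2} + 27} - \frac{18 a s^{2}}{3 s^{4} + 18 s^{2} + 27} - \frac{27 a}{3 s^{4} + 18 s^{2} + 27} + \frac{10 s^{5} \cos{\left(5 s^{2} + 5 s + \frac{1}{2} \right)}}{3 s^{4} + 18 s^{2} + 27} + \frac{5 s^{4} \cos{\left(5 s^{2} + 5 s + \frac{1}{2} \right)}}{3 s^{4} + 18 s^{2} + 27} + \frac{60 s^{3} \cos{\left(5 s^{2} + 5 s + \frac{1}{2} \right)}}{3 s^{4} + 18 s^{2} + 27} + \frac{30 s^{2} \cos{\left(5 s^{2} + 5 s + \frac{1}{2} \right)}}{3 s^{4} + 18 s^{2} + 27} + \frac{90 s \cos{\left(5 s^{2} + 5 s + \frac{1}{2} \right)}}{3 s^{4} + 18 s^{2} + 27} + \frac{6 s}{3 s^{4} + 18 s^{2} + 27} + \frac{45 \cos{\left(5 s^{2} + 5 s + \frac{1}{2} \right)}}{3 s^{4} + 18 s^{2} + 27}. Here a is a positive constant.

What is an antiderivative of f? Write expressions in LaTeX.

An antiderivative is F(s) = - \frac{3 a s^{3} + 9 a s - s^{2} \sin{\left(5 s^{2} + 5 s + \frac{1}{2} \right)} - 3 \sin{\left(5 s^{2} + 5 s + \frac{1}{2} \right)} + 3}{3 \left(s^{2} + 3\right)}.

The integrand splits into summands that can be handled one at a time.
Check: d/ds[- \frac{3 a s^{3} + 9 a s - s^{2} \sin{\left(5 s^{2} + 5 s + \frac{1}{2} \right)} - 3 \sin{\left(5 s^{2} + 5 s + \frac{1}{2} \right)} + 3}{3 \left(s^{2} + 3\right)}] = \frac{- 3 a s^{4} - 18 a s^{2} - 27 a + 10 s^{5} \cos{\left(5 s^{2} + 5 s + \frac{1}{2} \right)} + 5 s^{4} \cos{\left(5 s^{2} + 5 s + \frac{1}{2} \right)} + 60 s^{3} \cos{\left(5 s^{2} + 5 s + \frac{1}{2} \right)} + 30 s^{2} \cos{\left(5 s^{2} + 5 s + \frac{1}{2} \right)} + 90 s \cos{\left(5 s^{2} + 5 s + \frac{1}{2} \right)} + 6 s + 45 \cos{\left(5 s^{2} + 5 s + \frac{1}{2} \right)}}{3 s^{4} + 18 s^{2} + 27}, which equals f(s).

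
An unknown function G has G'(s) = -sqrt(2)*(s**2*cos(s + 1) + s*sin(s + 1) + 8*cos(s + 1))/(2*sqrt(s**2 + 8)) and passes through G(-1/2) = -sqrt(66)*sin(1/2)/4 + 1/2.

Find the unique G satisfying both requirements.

G(s) = -sqrt(s**2/2 + 4)*sin(s + 1) + 1/2

Recognize the product-rule pattern: G'(s) = u'v + uv' with u = -sqrt(s**2/2 + 4), v = sin(s + 1), so integration by parts undoes it.
A general antiderivative is -sqrt(s**2/2 + 4)*sin(s + 1) + C.
The condition gives C = -sqrt(66)*sin(1/2)/4 + 1/2 - (-sqrt(66)*sin(1/2)/4) = 1/2.
So G(s) = -sqrt(s**2/2 + 4)*sin(s + 1) + 1/2.
Check: d/ds[-sqrt(s**2/2 + 4)*sin(s + 1) + 1/2] = sqrt(2)*(-s**2*cos(s + 1) - s*sin(s + 1) - 8*cos(s + 1))/(2*sqrt(s**2 + 8)), which equals G'(s).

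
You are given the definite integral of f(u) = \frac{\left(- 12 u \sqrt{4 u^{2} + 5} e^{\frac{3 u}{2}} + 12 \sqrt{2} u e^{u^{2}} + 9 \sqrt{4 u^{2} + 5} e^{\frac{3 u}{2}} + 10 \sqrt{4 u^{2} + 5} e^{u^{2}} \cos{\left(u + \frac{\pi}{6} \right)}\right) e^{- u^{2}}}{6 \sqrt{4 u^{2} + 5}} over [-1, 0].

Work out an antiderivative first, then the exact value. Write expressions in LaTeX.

Antiderivative: F(u) = \frac{3 \sqrt{2} \sqrt{4 u^{2} + 5} + 6 e^{- u^{2} + \frac{3 u}{2}} + 10 \sin{\left(u + \frac{\pi}{6} \right)}}{6}; value = - \frac{3 \sqrt{2}}{2} - e^{- \frac{5}{2}} - \frac{5 \cos{\left(1 + \frac{\pi}{3} \right)}}{3} + \frac{\sqrt{10}}{2} + \frac{11}{6}

For F(u) to be correct the identity F'(u) - f(u) = 0 must hold.
F(u) = \frac{3 \sqrt{2} \sqrt{4 u^{2} + 5} + 6 e^{- u^{2} + \frac{3 u}{2}} + 10 \sin{\left(u + \frac{\pi}{6} \right)}}{6} is an antiderivative of f.
Check: d/du[\frac{3 \sqrt{2} \sqrt{4 u^{2} + 5} + 6 e^{- u^{2} + \frac{3 u}{2}} + 10 \sin{\left(u + \frac{\pi}{6} \right)}}{6}] = \frac{- 12 u \sqrt{4 u^{2} + 5} e^{\frac{3 u}{2}} e^{- u^{2}} + 12 \sqrt{2} u + 9 \sqrt{4 u^{2} + 5} e^{\frac{3 u}{2}} e^{- u^{2}} + 10 \sqrt{4 u^{2} + 5} \cos{\left(u + \frac{\pi}{6} \right)}}{6 \sqrt{4 u^{2} + 5}}, which equals f(u).
F(0) = \frac{\sqrt{10}}{2} + \frac{11}{6}; F(-1) = \frac{5 \cos{\left(1 + \frac{\pi}{3} \right)}}{3} + e^{- \frac{5}{2}} + \frac{3 \sqrt{2}}{2}.
Integral = F(0) - F(-1) = - \frac{3 \sqrt{2}}{2} - e^{- \frac{5}{2}} - \frac{5 \cos{\left(1 + \frac{\pi}{3} \right)}}{3} + \frac{\sqrt{10}}{2} + \frac{11}{6}.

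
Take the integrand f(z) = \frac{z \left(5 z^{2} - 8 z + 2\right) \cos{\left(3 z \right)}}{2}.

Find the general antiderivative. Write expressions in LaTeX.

Whatever form F(z) takes, F'(z) = f(z) is non-negotiable.
Check: d/dz[\frac{5 z^{3} \sin{\left(3 z \right)}}{6} - \frac{4 z^{2} \sin{\left(3 z \right)}}{3} + \frac{5 z^{2} \cos{\left(3 z \right)}}{6} - \frac{2 z \sin{\left(3 z \right)}}{9} - \frac{8 z \cos{\left(3 z \right)}}{9} + \frac{8 \sin{\left(3 z \right)}}{27} - \frac{2 \cos{\left(3 z \right)}}{27}] = \frac{5 z^{3} \cos{\left(3 z \right)}}{2} - 4 z^{2} \cos{\left(3 z \right)} + z \cos{\left(3 z \right)}, which equals f(z).

F(z) = \frac{5 z^{3} \sin{\left(3 z \right)}}{6} - \frac{4 z^{2} \sin{\left(3 z \right)}}{3} + \frac{5 z^{2} \cos{\left(3 z \right)}}{6} - \frac{2 z \sin{\left(3 z \right)}}{9} - \frac{8 z \cos{\left(3 z \right)}}{9} + \frac{8 \sin{\left(3 z \right)}}{27} - \frac{2 \cos{\left(3 z \right)}}{27} + C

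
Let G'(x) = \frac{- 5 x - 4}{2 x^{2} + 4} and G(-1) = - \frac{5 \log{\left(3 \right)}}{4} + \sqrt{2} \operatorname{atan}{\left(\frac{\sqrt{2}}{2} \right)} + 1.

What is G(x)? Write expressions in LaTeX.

G(x) = - \frac{5 \log{\left(x^{2} + 2 \right)}}{4} - \sqrt{2} \operatorname{atan}{\left(\frac{\sqrt{2} x}{2} \right)} + 1

Check a candidate G(x) by differentiating: d/dx[G] must match the given G'(x).
A general antiderivative is - \frac{5 \log{\left(x^{2} + 2 \right)}}{4} - \sqrt{2} \operatorname{atan}{\left(\frac{\sqrt{2} x}{2} \right)} + C.
The condition gives C = - \frac{5 \log{\left(3 \right)}}{4} + \sqrt{2} \operatorname{atan}{\left(\frac{\sqrt{2}}{2} \right)} + 1 - (- \frac{5 \log{\left(3 \right)}}{4} + \sqrt{2} \operatorname{atan}{\left(\frac{\sqrt{2}}{2} \right)}) = 1.
So G(x) = - \frac{5 \log{\left(x^{2} + 2 \right)}}{4} - \sqrt{2} \operatorname{atan}{\left(\frac{\sqrt{2} x}{2} \right)} + 1.
Check: d/dx[- \frac{5 \log{\left(x^{2} + 2 \right)}}{4} - \sqrt{2} \operatorname{atan}{\left(\frac{\sqrt{2} x}{2} \right)} + 1] = \frac{- 5 x - 4}{2 x^{2} + 4} = G'(x).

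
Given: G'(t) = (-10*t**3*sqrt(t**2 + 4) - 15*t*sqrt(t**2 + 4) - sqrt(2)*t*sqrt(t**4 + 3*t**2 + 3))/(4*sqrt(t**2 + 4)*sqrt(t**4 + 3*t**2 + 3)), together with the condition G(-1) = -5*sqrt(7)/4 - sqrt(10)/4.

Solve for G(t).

Whatever form G(t) takes, its d/dt must return the stated G'(t).
A general antiderivative is -sqrt(t**2/2 + 2)/2 - 5*sqrt(t**4 + 3*t**2 + 3)/4 + C.
The condition gives C = -5*sqrt(7)/4 - sqrt(10)/4 - (-5*sqrt(7)/4 - sqrt(10)/4) = 0.
So G(t) = sqrt(2)*(-2*sqrt(t**2 + 4) - 5*sqrt(2)*sqrt(t**4 + 3*t**2 + 3))/8.
Check: d/dt[sqrt(2)*(-2*sqrt(t**2 + 4) - 5*sqrt(2)*sqrt(t**4 + 3*t**2 + 3))/8] = (-10*t**3*sqrt(t**2 + 4) - 15*t*sqrt(t**2 + 4) - sqrt(2)*t*sqrt(t**4 + 3*t**2 + 3))/(4*sqrt(t**2 + 4)*sqrt(t**4 + 3*t**2 + 3)) = G'(t).

G(t) = sqrt(2)*(-2*sqrt(t**2 + 4) - 5*sqrt(2)*sqrt(t**4 + 3*t**2 + 3))/8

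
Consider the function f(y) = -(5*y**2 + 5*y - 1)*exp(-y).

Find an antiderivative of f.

An antiderivative is F(y) = (5*y**2 + 15*y + 14)*exp(-y).

Recognize the product-rule pattern: f = u'v + uv' with u = 5*y**2 + 15*y + 14, v = exp(-y), so integration by parts undoes it.
Check: d/dy[(5*y**2 + 15*y + 14)*exp(-y)] = (-5*y**2 - 5*y + 1)*exp(-y), which equals f(y).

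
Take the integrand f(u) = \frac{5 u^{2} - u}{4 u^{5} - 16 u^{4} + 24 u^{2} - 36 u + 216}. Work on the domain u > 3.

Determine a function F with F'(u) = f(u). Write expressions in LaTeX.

Factor the denominator (4 \left(u - 3\right)^{2} \left(u + 2\right) \left(u^{2} + 3\right)) and decompose: f = - \frac{5 u + 18}{168 \left(u^{2} + 3\right)} + \frac{11}{350 \left(u + 2\right)} - \frac{1}{600 \left(u - 3\right)} + \frac{7}{40 \left(u - 3\right)^{2}}; each piece integrates to a log, atan, or power term.
Check: d/du[- \frac{\log{\left(u - 3 \right)}}{600} + \frac{11 \log{\left(u + 2 \right)}}{350} - \frac{5 \log{\left(u^{2} + 3 \right)}}{336} - \frac{\sqrt{3} \operatorname{atan}{\left(\frac{\sqrt{3} u}{3} \right)}}{28} - \frac{7}{40 u - 120}] = \frac{5 u^{2} - u}{4 u^{5} - 16 u^{4} + 24 u^{2} - 36 u + 216} = f(u).

An antiderivative is F(u) = - \frac{\log{\left(u - 3 \right)}}{600} + \frac{11 \log{\left(u + 2 \right)}}{350} - \frac{5 \log{\left(u^{2} + 3 \right)}}{336} - \frac{\sqrt{3} \operatorname{atan}{\left(\frac{\sqrt{3} u}{3} \right)}}{28} - \frac{7}{40 u - 120}.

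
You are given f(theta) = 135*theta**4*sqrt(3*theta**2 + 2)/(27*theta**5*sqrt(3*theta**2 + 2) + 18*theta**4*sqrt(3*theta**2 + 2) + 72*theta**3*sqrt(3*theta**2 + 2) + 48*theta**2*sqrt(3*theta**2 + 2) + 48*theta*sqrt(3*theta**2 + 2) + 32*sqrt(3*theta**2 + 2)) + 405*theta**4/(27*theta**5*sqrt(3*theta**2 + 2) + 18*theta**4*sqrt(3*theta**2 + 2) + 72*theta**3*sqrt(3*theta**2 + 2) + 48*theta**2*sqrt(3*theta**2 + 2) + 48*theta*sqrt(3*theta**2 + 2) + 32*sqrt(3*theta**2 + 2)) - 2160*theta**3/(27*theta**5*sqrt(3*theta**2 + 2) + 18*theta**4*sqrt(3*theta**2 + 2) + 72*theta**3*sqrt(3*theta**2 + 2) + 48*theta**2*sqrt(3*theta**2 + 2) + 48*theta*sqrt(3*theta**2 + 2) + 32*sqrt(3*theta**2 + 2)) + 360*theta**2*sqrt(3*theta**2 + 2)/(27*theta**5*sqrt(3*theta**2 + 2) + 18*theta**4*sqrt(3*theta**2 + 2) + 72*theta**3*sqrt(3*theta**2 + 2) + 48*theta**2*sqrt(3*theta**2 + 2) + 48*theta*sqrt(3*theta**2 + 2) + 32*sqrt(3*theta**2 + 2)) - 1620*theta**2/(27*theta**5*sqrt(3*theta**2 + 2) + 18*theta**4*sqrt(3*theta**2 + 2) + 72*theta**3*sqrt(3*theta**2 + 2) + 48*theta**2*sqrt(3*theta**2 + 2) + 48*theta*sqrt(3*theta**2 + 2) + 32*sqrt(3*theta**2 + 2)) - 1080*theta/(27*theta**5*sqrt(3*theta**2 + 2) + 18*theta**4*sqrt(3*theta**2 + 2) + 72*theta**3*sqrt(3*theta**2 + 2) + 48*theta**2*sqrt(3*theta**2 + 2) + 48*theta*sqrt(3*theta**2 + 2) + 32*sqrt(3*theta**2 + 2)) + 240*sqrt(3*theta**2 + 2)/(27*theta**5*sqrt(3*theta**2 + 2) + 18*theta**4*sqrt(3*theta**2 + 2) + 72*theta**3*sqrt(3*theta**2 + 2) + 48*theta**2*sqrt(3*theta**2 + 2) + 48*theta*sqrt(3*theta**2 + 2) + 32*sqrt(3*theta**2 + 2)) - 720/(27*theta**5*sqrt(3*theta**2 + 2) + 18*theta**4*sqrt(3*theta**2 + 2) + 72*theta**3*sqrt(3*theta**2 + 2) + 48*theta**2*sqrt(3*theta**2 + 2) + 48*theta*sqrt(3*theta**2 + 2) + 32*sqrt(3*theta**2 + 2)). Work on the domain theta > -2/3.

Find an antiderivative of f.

Integrate term by term and add the pieces.
Check: d/dtheta[5*(3*(-3*theta - 1)*sqrt(3*theta**2 + 2) + (3*theta**2 + 4)*log(3*theta/2 + 1))/(3*theta**2 + 4)] = (135*theta**4*sqrt(3*theta**2 + 2) + 405*theta**4 - 2160*theta**3 + 360*theta**2*sqrt(3*theta**2 + 2) - 1620*theta**2 - 1080*theta + 240*sqrt(3*theta**2 + 2) - 720)/(27*theta**5*sqrt(3*theta**2 + 2) + 18*theta**4*sqrt(3*theta**2 + 2) + 72*theta**3*sqrt(3*theta**2 + 2) + 48*theta**2*sqrt(3*theta**2 + 2) + 48*theta*sqrt(3*theta**2 + 2) + 32*sqrt(3*theta**2 + 2)), which equals f(theta).

An antiderivative is F(theta) = 5*(3*(-3*theta - 1)*sqrt(3*theta**2 + 2) + (3*theta**2 + 4)*log(3*theta/2 + 1))/(3*theta**2 + 4).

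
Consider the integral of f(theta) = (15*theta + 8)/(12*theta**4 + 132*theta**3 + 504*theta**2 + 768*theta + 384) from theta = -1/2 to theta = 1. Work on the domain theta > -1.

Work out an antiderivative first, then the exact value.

Factor the denominator (12*(theta + 1)*(theta + 2)*(theta + 4)**2) and decompose: f = -85/(216*(theta + 4)) - 13/(18*(theta + 4)**2) + 11/(24*(theta + 2)) - 7/(108*(theta + 1)); each piece integrates to a log, atan, or power term.
F(theta) = -(14*theta*log(theta + 1) - 99*theta*log(theta + 2) + 85*theta*log(theta + 4) + 56*log(theta + 1) - 396*log(theta + 2) + 340*log(theta + 4) - 156)/(216*(theta + 4)) is an antiderivative of f.
Check: d/dtheta[-(14*theta*log(theta + 1) - 99*theta*log(theta + 2) + 85*theta*log(theta + 4) + 56*log(theta + 1) - 396*log(theta + 2) + 340*log(theta + 4) - 156)/(216*(theta + 4))] = (15*theta + 8)/(12*theta**4 + 132*theta**3 + 504*theta**2 + 768*theta + 384) = f(theta).
F(1) = -85*log(5)/216 - 7*log(2)/108 + 13/90 + 11*log(3)/24; F(-1/2) = -85*log(7/2)/216 + 7*log(2)/108 + 11*log(3/2)/24 + 13/63.
Integral = F(1) - F(-1/2) = -85*log(5)/216 - 11*log(3/2)/24 - 7*log(2)/54 - 13/210 + 85*log(7/2)/216 + 11*log(3)/24.

Antiderivative: F(theta) = -(14*theta*log(theta + 1) - 99*theta*log(theta + 2) + 85*theta*log(theta + 4) + 56*log(theta + 1) - 396*log(theta + 2) + 340*log(theta + 4) - 156)/(216*(theta + 4)); value = -85*log(5)/216 - 11*log(3/2)/24 - 7*log(2)/54 - 13/210 + 85*log(7/2)/216 + 11*log(3)/24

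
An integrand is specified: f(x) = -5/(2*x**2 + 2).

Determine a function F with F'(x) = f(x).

An antiderivative is F(x) = -5*atan(x)/2.

Differentiate the proposed F(x) back; it has to land on f(x) exactly.
Check: d/dx[-5*atan(x)/2] = -5/(2*x**2 + 2) = f(x).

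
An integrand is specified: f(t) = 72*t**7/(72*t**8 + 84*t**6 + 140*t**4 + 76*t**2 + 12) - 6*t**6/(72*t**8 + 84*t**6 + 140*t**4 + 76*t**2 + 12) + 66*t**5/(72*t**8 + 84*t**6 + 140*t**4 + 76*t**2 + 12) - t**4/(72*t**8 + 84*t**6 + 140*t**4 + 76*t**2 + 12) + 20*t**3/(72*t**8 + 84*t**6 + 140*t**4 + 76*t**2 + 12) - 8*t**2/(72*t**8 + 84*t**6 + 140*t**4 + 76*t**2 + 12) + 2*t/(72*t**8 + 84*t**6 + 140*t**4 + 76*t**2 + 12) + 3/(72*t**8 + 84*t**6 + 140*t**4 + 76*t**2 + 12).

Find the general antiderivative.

Integrate term by term and add the pieces.
Check: d/dt[(t + (3*t**2 + 1)*log(t**4 + t**2/2 + 3/2))/(4*(3*t**2 + 1))] = (72*t**7 - 6*t**6 + 66*t**5 - t**4 + 20*t**3 - 8*t**2 + 2*t + 3)/(72*t**8 + 84*t**6 + 140*t**4 + 76*t**2 + 12), which equals f(t).

F(t) = (t + (3*t**2 + 1)*log(t**4 + t**2/2 + 3/2))/(4*(3*t**2 + 1)) + C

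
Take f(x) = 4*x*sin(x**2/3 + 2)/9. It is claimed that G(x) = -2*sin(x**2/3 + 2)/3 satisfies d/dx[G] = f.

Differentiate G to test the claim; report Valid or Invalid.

d/dx[G] = -4*x*cos(x**2/3 + 2)/9
d/dx[G] - f(x) = -4*x*sin(x**2/3 + 2)/9 - 4*x*cos(x**2/3 + 2)/9 != 0.

Invalid: d/dx[G] - f = -4*x*sin(x**2/3 + 2)/9 - 4*x*cos(x**2/3 + 2)/9, which is not 0.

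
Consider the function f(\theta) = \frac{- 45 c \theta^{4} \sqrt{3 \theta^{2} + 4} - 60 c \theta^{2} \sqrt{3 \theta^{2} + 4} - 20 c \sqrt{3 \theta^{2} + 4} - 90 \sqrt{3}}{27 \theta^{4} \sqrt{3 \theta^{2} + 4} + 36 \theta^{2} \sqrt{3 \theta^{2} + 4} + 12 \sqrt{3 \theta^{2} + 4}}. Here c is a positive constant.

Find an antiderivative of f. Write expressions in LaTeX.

Differentiate the proposed F(\theta) back; it has to land on f(\theta) exactly.
Check: d/d\theta[\frac{5 \theta \left(- 4 c \left(3 \theta^{2} + 2\right) - 9 \sqrt{3} \sqrt{3 \theta^{2} + 4}\right)}{12 \left(3 \theta^{2} + 2\right)}] = \frac{- 45 c \theta^{4} \sqrt{3 \theta^{2} + 4} - 60 c \theta^{2} \sqrt{3 \theta^{2} + 4} - 20 c \sqrt{3 \theta^{2} + 4} - 90 \sqrt{3}}{27 \theta^{4} \sqrt{3 \theta^{2} + 4} + 36 \theta^{2} \sqrt{3 \theta^{2} + 4} + 12 \sqrt{3 \theta^{2} + 4}} = f(\theta).

An antiderivative is F(\theta) = \frac{5 \theta \left(- 4 c \left(3 \theta^{2} + 2\right) - 9 \sqrt{3} \sqrt{3 \theta^{2} + 4}\right)}{12 \left(3 \theta^{2} + 2\right)}.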